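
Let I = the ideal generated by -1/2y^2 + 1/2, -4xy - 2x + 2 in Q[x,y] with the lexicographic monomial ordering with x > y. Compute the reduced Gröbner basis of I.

f_1 = -1/2y^2 + 1/2, LT = y^2.
f_2 = -4xy - 2x + 2, LT = xy.

S(f_1,f_2): lcm = xy^2. S = -1/2xy - x + 1/2y.
  reduce S modulo (f_1, f_2):
  remainder -3/4x + 1/2y - 1/4 ≠ 0; add g_3 = -3/4x + 1/2y - 1/4 to the basis.

The other S-polynomials (S(f_1,g_3), S(f_2,g_3)) all reduce to 0 modulo the current basis, so we have a Gröbner basis.
Inter-reduce: drop elements whose leading term is divisible by another's, tail-reduce, and make monic.

G = {x - 2/3y + 1/3, y^2 - 1}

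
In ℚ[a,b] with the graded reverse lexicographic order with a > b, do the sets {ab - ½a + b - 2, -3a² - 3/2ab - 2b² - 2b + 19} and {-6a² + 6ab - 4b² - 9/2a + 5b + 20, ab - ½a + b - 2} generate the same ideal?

Yes, the ideals are equal.

Two ideals are equal iff their reduced Gröbner bases coincide (the reduced basis is unique for a fixed ordering).
Buchberger on the first generating set:
f_1 = ab - ½a + b - 2, LT = ab.
f_2 = -3a² - 3/2ab - 2b² - 2b + 19, LT = a².

S(f_1,f_2): lcm = a²b. S = -½ab² - ⅔b³ - ½a² + ab - ⅔b² - 2a + 19/3b.
  leading term ab²: subtract (-½b)·f_1 from -½ab² - ⅔b³ - ½a² + ab - ⅔b² - 2a + 19/3b → -⅔b³ - ½a² + ¾ab - ⅙b² - 2a + 16/3b
  leading term b³: no divisor's leading term divides it; move -⅔b³ to the remainder.
  leading term a²: subtract (⅙)·f_2 from -½a² + ¾ab - ⅙b² - 2a + 16/3b → ab + ⅙b² - 2a + 17/3b - 19/6
  leading term ab: subtract (1)·f_1 from ab + ⅙b² - 2a + 17/3b - 19/6 → ⅙b² - 3/2a + 14/3b - 7/6
  leading term b²: no divisor's leading term divides it; move ⅙b² to the remainder.
  leading term a: no divisor's leading term divides it; move -3/2a to the remainder.
  leading term b: no divisor's leading term divides it; move 14/3b to the remainder.
  leading term 1: no divisor's leading term divides it; move -7/6 to the remainder.
  remainder -⅔b³ + ⅙b² - 3/2a + 14/3b - 7/6 ≠ 0; add g_3 = -⅔b³ + ⅙b² - 3/2a + 14/3b - 7/6 to the basis.

The other S-polynomials (S(f_1,g_3), S(f_2,g_3)) all reduce to 0 modulo the current basis, so we have a Gröbner basis.
Inter-reduce: drop elements whose leading term is divisible by another's, tail-reduce, and make monic.
Reduced Gröbner basis: {b³ - ¼b² + 9/4a - 7b + 7/4, a² + ⅔b² + ¼a + ⅙b - 16/3, ab - ½a + b - 2}.

Buchberger on the second generating set:
h_1 = -6a² + 6ab - 4b² - 9/2a + 5b + 20, LT = a².
h_2 = ab - ½a + b - 2, LT = ab.

S(h_1,h_2): lcm = a²b. S = -ab² + ⅔b³ + ½a² - ¼ab - ⅚b² + 2a - 10/3b.
  leading term ab²: subtract (-b)·h_2 from -ab² + ⅔b³ + ½a² - ¼ab - ⅚b² + 2a - 10/3b → ⅔b³ + ½a² - ¾ab + ⅙b² + 2a - 16/3b
  leading term b³: no divisor's leading term divides it; move ⅔b³ to the remainder.
  leading term a²: subtract (-1/12)·h_1 from ½a² - ¾ab + ⅙b² + 2a - 16/3b → -¼ab - ⅙b² + 13/8a - 59/12b + 5/3
  leading term ab: subtract (-¼)·h_2 from -¼ab - ⅙b² + 13/8a - 59/12b + 5/3 → -⅙b² + 3/2a - 14/3b + 7/6
  leading term b²: no divisor's leading term divides it; move -⅙b² to the remainder.
  leading term a: no divisor's leading term divides it; move 3/2a to the remainder.
  leading term b: no divisor's leading term divides it; move -14/3b to the remainder.
  leading term 1: no divisor's leading term divides it; move 7/6 to the remainder.
  remainder ⅔b³ - ⅙b² + 3/2a - 14/3b + 7/6 ≠ 0; add k_3 = ⅔b³ - ⅙b² + 3/2a - 14/3b + 7/6 to the basis.

The other S-polynomials (S(h_1,k_3), S(h_2,k_3)) all reduce to 0 modulo the current basis, so we have a Gröbner basis.
Inter-reduce: drop elements whose leading term is divisible by another's, tail-reduce, and make monic.
Reduced Gröbner basis: {b³ - ¼b² + 9/4a - 7b + 7/4, a² + ⅔b² + ¼a + ⅙b - 16/3, ab - ½a + b - 2}.

These coincide, so the ideals are equal.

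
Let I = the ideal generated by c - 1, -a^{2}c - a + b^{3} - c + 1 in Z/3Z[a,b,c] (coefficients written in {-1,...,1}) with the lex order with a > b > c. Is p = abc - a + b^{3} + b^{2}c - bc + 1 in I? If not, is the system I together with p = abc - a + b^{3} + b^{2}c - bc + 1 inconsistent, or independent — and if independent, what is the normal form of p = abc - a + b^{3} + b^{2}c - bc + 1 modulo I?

abc - a + b^{3} + b^{2}c - bc + 1 is independent of I; its normal form modulo I is ab - a + b^{3} + b^{2} - b + 1.

First compute the reduced Gröbner basis of I by Buchberger's algorithm.
f_1 = c - 1, LT = c.
f_2 = -a^{2}c - a + b^{3} - c + 1, LT = a^{2}c.

S(f_1,f_2): lcm = a^{2}c. S = -a^{2} - a + b^{3} - c + 1.
  reduce S modulo (f_1, f_2):
  remainder -a^{2} - a + b^{3} ≠ 0; add h_3 = -a^{2} - a + b^{3} to the basis.

The other S-polynomials (S(f_1,h_3), S(f_2,h_3)) all reduce to 0 modulo the current basis, so we have a Gröbner basis.
Inter-reduce: drop elements whose leading term is divisible by another's, tail-reduce, and make monic.
Reduced Gröbner basis: {a^{2} + a - b^{3}, c - 1}.
Label its elements g_1 = a^{2} + a - b^{3}, g_2 = c - 1.

Reduce p = abc - a + b^{3} + b^{2}c - bc + 1 modulo G:
  leading term abc: subtract (ab)·g_2 from abc - a + b^{3} + b^{2}c - bc + 1 → ab - a + b^{3} + b^{2}c - bc + 1
  leading term ab: no divisor's leading term divides it; move ab to the remainder.
  leading term a: no divisor's leading term divides it; move -a to the remainder.
  leading term b^{3}: no divisor's leading term divides it; move b^{3} to the remainder.
  leading term b^{2}c: subtract (b^{2})·g_2 from b^{2}c - bc + 1 → b^{2} - bc + 1
  leading term b^{2}: no divisor's leading term divides it; move b^{2} to the remainder.
  leading term bc: subtract (-b)·g_2 from -bc + 1 → -b + 1
  leading term b: no divisor's leading term divides it; move -b to the remainder.
  leading term 1: no divisor's leading term divides it; move 1 to the remainder.
  normal form = ab - a + b^{3} + b^{2} - b + 1.
The normal form is nonzero, so p ∉ I. Since p minus its normal form lies in I, I + (p) = I + (r) where r = ab - a + b^{3} + b^{2} - b + 1; decide whether this ideal is the whole ring.
Run Buchberger on G together with r (pairs among the g_i already reduce to 0 since G is a Gröbner basis):
g_1 = a^{2} + a - b^{3}, LT = a^{2}.
g_2 = c - 1, LT = c.
r = ab - a + b^{3} + b^{2} - b + 1, LT = ab.

S(g_1,r): lcm = a^{2}b. S = a^{2} - ab^{3} - ab^{2} - ab - a - b^{4}.
  reduce S modulo (g_1, g_2, r):
  remainder a + b^{5} - b^{4} - b^{3} - b^{2} - b ≠ 0; add m_4 = a + b^{5} - b^{4} - b^{3} - b^{2} - b to the basis.

S(g_1,m_4): lcm = a^{2}. S = -ab^{5} + ab^{4} + ab^{3} + ab^{2} + ab + a - b^{3}.
  reduce S modulo (g_1, g_2, r, m_4):
  remainder b^{7} + b^{6} - b^{4} - b^{3} - b^{2} - b ≠ 0; add m_5 = b^{7} + b^{6} - b^{4} - b^{3} - b^{2} - b to the basis.

S(r,m_4): lcm = ab. S = -a - b^{6} + b^{5} + b^{4} - b^{3} - b^{2} - b + 1.
  reduce S modulo (g_1, g_2, r, m_4, m_5):
  remainder -b^{6} - b^{5} + b^{3} + b^{2} + b + 1 ≠ 0; add m_6 = -b^{6} - b^{5} + b^{3} + b^{2} + b + 1 to the basis.

The other S-polynomials (S(g_1,g_2), S(g_2,r), S(g_2,m_4), S(g_1,m_5), S(g_2,m_5), S(r,m_5), S(m_4,m_5), S(g_1,m_6), S(g_2,m_6), S(r,m_6), S(m_4,m_6), S(m_5,m_6)) all reduce to 0 modulo the current basis, so we have a Gröbner basis.
Inter-reduce: drop elements whose leading term is divisible by another's, tail-reduce, and make monic.
Reduced Gröbner basis: {a + b^{5} - b^{4} - b^{3} - b^{2} - b, b^{6} + b^{5} - b^{3} - b^{2} - b - 1, c - 1}.
The reduced Gröbner basis of I + (p) is {a + b^{5} - b^{4} - b^{3} - b^{2} - b, b^{6} + b^{5} - b^{3} - b^{2} - b - 1, c - 1} ≠ {1}, a proper ideal, so the enlarged system stays consistent: p is independent of I, with normal form ab - a + b^{3} + b^{2} - b + 1.

Ideal membership is decidable via reduction modulo a Gröbner basis.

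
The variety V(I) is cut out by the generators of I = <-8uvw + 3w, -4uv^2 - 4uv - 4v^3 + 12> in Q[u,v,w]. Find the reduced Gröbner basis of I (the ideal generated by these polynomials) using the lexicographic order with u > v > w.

G = {uv^2 + uv + v^3 - 3, uw - 1/7v^2w - 3/56w, v^3w + 3/8vw - 21/8w}

f_1 = -8uvw + 3w, LT = uvw.
f_2 = -4uv^2 - 4uv - 4v^3 + 12, LT = uv^2.

S(f_1,f_2): lcm = uv^2w. S = -uvw - v^3w - 3/8vw + 3w.
  leading term uvw: subtract (1/8)·f_1 from -uvw - v^3w - 3/8vw + 3w → -v^3w - 3/8vw + 21/8w
  leading term v^3w: no divisor's leading term divides it; move -v^3w to the remainder.
  leading term vw: no divisor's leading term divides it; move -3/8vw to the remainder.
  leading term w: no divisor's leading term divides it; move 21/8w to the remainder.
  remainder -v^3w - 3/8vw + 21/8w ≠ 0; add g_3 = -v^3w - 3/8vw + 21/8w to the basis.

S(f_1,g_3): lcm = uv^3w. S = -3/8uvw + 21/8uw - 3/8v^2w.
  leading term uvw: subtract (3/64)·f_1 from -3/8uvw + 21/8uw - 3/8v^2w → 21/8uw - 3/8v^2w - 9/64w
  leading term uw: no divisor's leading term divides it; move 21/8uw to the remainder.
  leading term v^2w: no divisor's leading term divides it; move -3/8v^2w to the remainder.
  leading term w: no divisor's leading term divides it; move -9/64w to the remainder.
  remainder 21/8uw - 3/8v^2w - 9/64w ≠ 0; add g_4 = 21/8uw - 3/8v^2w - 9/64w to the basis.

S(f_2,g_3): lcm = uv^3w. S = uv^2w - 3/8uvw + 21/8uw + v^4w - 3vw.
  leading term uv^2w: subtract (-1/8v)·f_1 from uv^2w - 3/8uvw + 21/8uw + v^4w - 3vw → -3/8uvw + 21/8uw + v^4w - 21/8vw
  leading term uvw: subtract (3/64)·f_1 from -3/8uvw + 21/8uw + v^4w - 21/8vw → 21/8uw + v^4w - 21/8vw - 9/64w
  leading term uw: subtract (1)·g_4 from 21/8uw + v^4w - 21/8vw - 9/64w → v^4w + 3/8v^2w - 21/8vw
  leading term v^4w: subtract (-v)·g_3 from v^4w + 3/8v^2w - 21/8vw → 0
  remainder 0.

S(f_1,g_4): lcm = uvw. S = 1/7v^3w + 3/56vw - 3/8w.
  leading term v^3w: subtract (-1/7)·g_3 from 1/7v^3w + 3/56vw - 3/8w → 0
  remainder 0.

S(f_2,g_4): lcm = uv^2w. S = uvw + 1/7v^4w + v^3w + 3/56v^2w - 3w.
  leading term uvw: subtract (-1/8)·f_1 from uvw + 1/7v^4w + v^3w + 3/56v^2w - 3w → 1/7v^4w + v^3w + 3/56v^2w - 21/8w
  leading term v^4w: subtract (-1/7v)·g_3 from 1/7v^4w + v^3w + 3/56v^2w - 21/8w → v^3w + 3/8vw - 21/8w
  leading term v^3w: subtract (-1)·g_3 from v^3w + 3/8vw - 21/8w → 0
  remainder 0.

S(g_3,g_4): lcm = uv^3w. S = 3/8uvw - 21/8uw + 1/7v^5w + 3/56v^3w.
  leading term uvw: subtract (-3/64)·f_1 from 3/8uvw - 21/8uw + 1/7v^5w + 3/56v^3w → -21/8uw + 1/7v^5w + 3/56v^3w + 9/64w
  leading term uw: subtract (-1)·g_4 from -21/8uw + 1/7v^5w + 3/56v^3w + 9/64w → 1/7v^5w + 3/56v^3w - 3/8v^2w
  leading term v^5w: subtract (-1/7v^2)·g_3 from 1/7v^5w + 3/56v^3w - 3/8v^2w → 0
  remainder 0.

Every S-polynomial of the final basis reduces to 0, so we have a Gröbner basis.
Inter-reduce: drop elements whose leading term is divisible by another's, tail-reduce, and make monic.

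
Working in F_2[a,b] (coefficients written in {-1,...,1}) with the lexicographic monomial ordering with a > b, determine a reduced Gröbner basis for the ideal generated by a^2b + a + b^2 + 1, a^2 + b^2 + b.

f_1 = a^2b + a + b^2 + 1, LT = a^2b.
f_2 = a^2 + b^2 + b, LT = a^2.

S(f_1,f_2): lcm = a^2b. S = a + b^3 + 1.
  leading term a: no divisor's leading term divides it; move a to the remainder.
  leading term b^3: no divisor's leading term divides it; move b^3 to the remainder.
  leading term 1: no divisor's leading term divides it; move 1 to the remainder.
  remainder a + b^3 + 1 ≠ 0; add g_3 = a + b^3 + 1 to the basis.

S(f_1,g_3): lcm = a^2b. S = ab^4 + ab + a + b^2 + 1.
  leading term ab^4: subtract (b^4)·g_3 from ab^4 + ab + a + b^2 + 1 → ab + a + b^7 + b^4 + b^2 + 1
  leading term ab: subtract (b)·g_3 from ab + a + b^7 + b^4 + b^2 + 1 → a + b^7 + b^2 + b + 1
  leading term a: subtract (1)·g_3 from a + b^7 + b^2 + b + 1 → b^7 + b^3 + b^2 + b
  leading term b^7: no divisor's leading term divides it; move b^7 to the remainder.
  leading term b^3: no divisor's leading term divides it; move b^3 to the remainder.
  leading term b^2: no divisor's leading term divides it; move b^2 to the remainder.
  leading term b: no divisor's leading term divides it; move b to the remainder.
  remainder b^7 + b^3 + b^2 + b ≠ 0; add g_4 = b^7 + b^3 + b^2 + b to the basis.

S(f_2,g_3): lcm = a^2. S = ab^3 + a + b^2 + b.
  leading term ab^3: subtract (b^3)·g_3 from ab^3 + a + b^2 + b → a + b^6 + b^3 + b^2 + b
  leading term a: subtract (1)·g_3 from a + b^6 + b^3 + b^2 + b → b^6 + b^2 + b + 1
  leading term b^6: no divisor's leading term divides it; move b^6 to the remainder.
  leading term b^2: no divisor's leading term divides it; move b^2 to the remainder.
  leading term b: no divisor's leading term divides it; move b to the remainder.
  leading term 1: no divisor's leading term divides it; move 1 to the remainder.
  remainder b^6 + b^2 + b + 1 ≠ 0; add g_5 = b^6 + b^2 + b + 1 to the basis.

The other S-polynomials (S(f_1,g_4), S(f_2,g_4), S(g_3,g_4), S(f_1,g_5), S(f_2,g_5), S(g_3,g_5), S(g_4,g_5)) all reduce to 0 modulo the current basis, so we have a Gröbner basis.
Inter-reduce: drop elements whose leading term is divisible by another's, tail-reduce, and make monic.

G = {a + b^3 + 1, b^6 + b^2 + b + 1}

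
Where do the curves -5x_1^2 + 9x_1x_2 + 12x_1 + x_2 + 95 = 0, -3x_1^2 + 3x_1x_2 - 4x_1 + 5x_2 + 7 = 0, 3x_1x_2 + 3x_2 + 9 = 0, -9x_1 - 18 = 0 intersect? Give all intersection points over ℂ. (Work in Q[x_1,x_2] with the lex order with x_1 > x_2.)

{(-2, 3)}

Compute a lex Gröbner basis by Buchberger's algorithm.
f_1 = -5x_1^2 + 9x_1x_2 + 12x_1 + x_2 + 95, LT = x_1^2.
f_2 = -3x_1^2 + 3x_1x_2 - 4x_1 + 5x_2 + 7, LT = x_1^2.
f_3 = 3x_1x_2 + 3x_2 + 9, LT = x_1x_2.
f_4 = -9x_1 - 18, LT = x_1.

S(f_1,f_2): lcm = x_1^2. S = -4/5x_1x_2 - 56/15x_1 + 22/15x_2 - 50/3.
  reduce S modulo (f_1, f_2, f_3, f_4):
  remainder 34/15x_2 - 34/5 ≠ 0; add h_5 = 34/15x_2 - 34/5 to the basis.

The other S-polynomials (S(f_1,f_3), S(f_1,f_4), S(f_2,f_3), S(f_2,f_4), S(f_3,f_4), S(f_1,h_5), S(f_2,h_5), S(f_3,h_5), S(f_4,h_5)) all reduce to 0 modulo the current basis, so we have a Gröbner basis.
Inter-reduce: drop elements whose leading term is divisible by another's, tail-reduce, and make monic.
Reduced Gröbner basis: {x_1 + 2, x_2 - 3}.

From the last basis element, x_2 - 3 = 0, so x_2 takes values in {3}. Each choice, substituted upward through the basis, yields the corresponding point(s) of the solution set.
  x_2 = 3: the earlier basis element becomes x_1 + 2 = 0, giving x_1 = -2 — point (-2, 3).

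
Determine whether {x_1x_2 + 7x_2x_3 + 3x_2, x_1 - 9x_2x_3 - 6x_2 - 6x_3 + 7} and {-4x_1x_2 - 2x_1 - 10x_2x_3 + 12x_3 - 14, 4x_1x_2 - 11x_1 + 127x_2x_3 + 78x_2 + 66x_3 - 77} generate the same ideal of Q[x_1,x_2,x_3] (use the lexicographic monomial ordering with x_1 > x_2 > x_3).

Yes, the ideals are equal.

Since reduced Gröbner bases are canonical representatives of ideals under a given ordering, it suffices to compute and compare them.
Buchberger on the first generating set:
f_1 = x_1x_2 + 7x_2x_3 + 3x_2, LT = x_1x_2.
f_2 = x_1 - 9x_2x_3 - 6x_2 - 6x_3 + 7, LT = x_1.

S(f_1,f_2): lcm = x_1x_2. S = 9x_2^2x_3 + 6x_2^2 + 13x_2x_3 - 4x_2.
  leading term x_2^2x_3: no divisor's leading term divides it; move 9x_2^2x_3 to the remainder.
  leading term x_2^2: no divisor's leading term divides it; move 6x_2^2 to the remainder.
  leading term x_2x_3: no divisor's leading term divides it; move 13x_2x_3 to the remainder.
  leading term x_2: no divisor's leading term divides it; move -4x_2 to the remainder.
  remainder 9x_2^2x_3 + 6x_2^2 + 13x_2x_3 - 4x_2 ≠ 0; add g_3 = 9x_2^2x_3 + 6x_2^2 + 13x_2x_3 - 4x_2 to the basis.

The other S-polynomials (S(f_1,g_3), S(f_2,g_3)) all reduce to 0 modulo the current basis, so we have a Gröbner basis.
Inter-reduce: drop elements whose leading term is divisible by another's, tail-reduce, and make monic.
Reduced Gröbner basis: {x_1 - 9x_2x_3 - 6x_2 - 6x_3 + 7, x_2^2x_3 + 2/3x_2^2 + 13/9x_2x_3 - 4/9x_2}.

Buchberger on the second generating set:
h_1 = -4x_1x_2 - 2x_1 - 10x_2x_3 + 12x_3 - 14, LT = x_1x_2.
h_2 = 4x_1x_2 - 11x_1 + 127x_2x_3 + 78x_2 + 66x_3 - 77, LT = x_1x_2.

S(h_1,h_2): lcm = x_1x_2. S = 13/4x_1 - 117/4x_2x_3 - 39/2x_2 - 39/2x_3 + 91/4.
  leading term x_1: no divisor's leading term divides it; move 13/4x_1 to the remainder.
  leading term x_2x_3: no divisor's leading term divides it; move -117/4x_2x_3 to the remainder.
  leading term x_2: no divisor's leading term divides it; move -39/2x_2 to the remainder.
  leading term x_3: no divisor's leading term divides it; move -39/2x_3 to the remainder.
  leading term 1: no divisor's leading term divides it; move 91/4 to the remainder.
  remainder 13/4x_1 - 117/4x_2x_3 - 39/2x_2 - 39/2x_3 + 91/4 ≠ 0; add k_3 = 13/4x_1 - 117/4x_2x_3 - 39/2x_2 - 39/2x_3 + 91/4 to the basis.

S(h_1,k_3): lcm = x_1x_2. S = 1/2x_1 + 9x_2^2x_3 + 6x_2^2 + 17/2x_2x_3 - 7x_2 - 3x_3 + 7/2.
  leading term x_1: subtract (2/13)·k_3 from 1/2x_1 + 9x_2^2x_3 + 6x_2^2 + 17/2x_2x_3 - 7x_2 - 3x_3 + 7/2 → 9x_2^2x_3 + 6x_2^2 + 13x_2x_3 - 4x_2
  leading term x_2^2x_3: no divisor's leading term divides it; move 9x_2^2x_3 to the remainder.
  leading term x_2^2: no divisor's leading term divides it; move 6x_2^2 to the remainder.
  leading term x_2x_3: no divisor's leading term divides it; move 13x_2x_3 to the remainder.
  leading term x_2: no divisor's leading term divides it; move -4x_2 to the remainder.
  remainder 9x_2^2x_3 + 6x_2^2 + 13x_2x_3 - 4x_2 ≠ 0; add k_4 = 9x_2^2x_3 + 6x_2^2 + 13x_2x_3 - 4x_2 to the basis.

The other S-polynomials (S(h_2,k_3), S(h_1,k_4), S(h_2,k_4), S(k_3,k_4)) all reduce to 0 modulo the current basis, so we have a Gröbner basis.
Inter-reduce: drop elements whose leading term is divisible by another's, tail-reduce, and make monic.
Reduced Gröbner basis: {x_1 - 9x_2x_3 - 6x_2 - 6x_3 + 7, x_2^2x_3 + 2/3x_2^2 + 13/9x_2x_3 - 4/9x_2}.

These coincide, so the ideals are equal.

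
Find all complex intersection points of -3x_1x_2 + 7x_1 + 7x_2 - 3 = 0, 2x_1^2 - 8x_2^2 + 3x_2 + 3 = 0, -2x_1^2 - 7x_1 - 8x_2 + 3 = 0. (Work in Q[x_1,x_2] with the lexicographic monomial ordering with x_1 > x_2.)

Compute a lex Gröbner basis by Buchberger's algorithm.
f_1 = -3x_1x_2 + 7x_1 + 7x_2 - 3, LT = x_1x_2.
f_2 = 2x_1^2 - 8x_2^2 + 3x_2 + 3, LT = x_1^2.
f_3 = -2x_1^2 - 7x_1 - 8x_2 + 3, LT = x_1^2.

S(f_1,f_2): lcm = x_1^2x_2. S = -7/3x_1^2 - 7/3x_1x_2 + x_1 + 4x_2^3 - 3/2x_2^2 - 3/2x_2.
  leading term x_1^2: subtract (-7/6)·f_2 from -7/3x_1^2 - 7/3x_1x_2 + x_1 + 4x_2^3 - 3/2x_2^2 - 3/2x_2 → -7/3x_1x_2 + x_1 + 4x_2^3 - 65/6x_2^2 + 2x_2 + 7/2
  leading term x_1x_2: subtract (7/9)·f_1 from -7/3x_1x_2 + x_1 + 4x_2^3 - 65/6x_2^2 + 2x_2 + 7/2 → -40/9x_1 + 4x_2^3 - 65/6x_2^2 - 31/9x_2 + 35/6
  leading term x_1: no divisor's leading term divides it; move -40/9x_1 to the remainder.
  leading term x_2^3: no divisor's leading term divides it; move 4x_2^3 to the remainder.
  leading term x_2^2: no divisor's leading term divides it; move -65/6x_2^2 to the remainder.
  leading term x_2: no divisor's leading term divides it; move -31/9x_2 to the remainder.
  leading term 1: no divisor's leading term divides it; move 35/6 to the remainder.
  remainder -40/9x_1 + 4x_2^3 - 65/6x_2^2 - 31/9x_2 + 35/6 ≠ 0; add h_4 = -40/9x_1 + 4x_2^3 - 65/6x_2^2 - 31/9x_2 + 35/6 to the basis.

S(f_1,f_3): lcm = x_1^2x_2. S = -7/3x_1^2 - 35/6x_1x_2 + x_1 - 4x_2^2 + 3/2x_2.
  leading term x_1^2: subtract (-7/6)·f_2 from -7/3x_1^2 - 35/6x_1x_2 + x_1 - 4x_2^2 + 3/2x_2 → -35/6x_1x_2 + x_1 - 40/3x_2^2 + 5x_2 + 7/2
  leading term x_1x_2: subtract (35/18)·f_1 from -35/6x_1x_2 + x_1 - 40/3x_2^2 + 5x_2 + 7/2 → -227/18x_1 - 40/3x_2^2 - 155/18x_2 + 28/3
  leading term x_1: subtract (227/80)·h_4 from -227/18x_1 - 40/3x_2^2 - 155/18x_2 + 28/3 → -227/20x_2^3 + 557/32x_2^2 + 93/80x_2 - 231/32
  leading term x_2^3: no divisor's leading term divides it; move -227/20x_2^3 to the remainder.
  leading term x_2^2: no divisor's leading term divides it; move 557/32x_2^2 to the remainder.
  leading term x_2: no divisor's leading term divides it; move 93/80x_2 to the remainder.
  leading term 1: no divisor's leading term divides it; move -231/32 to the remainder.
  remainder -227/20x_2^3 + 557/32x_2^2 + 93/80x_2 - 231/32 ≠ 0; add h_5 = -227/20x_2^3 + 557/32x_2^2 + 93/80x_2 - 231/32 to the basis.

S(f_2,f_3): lcm = x_1^2. S = -7/2x_1 - 4x_2^2 - 5/2x_2 + 3.
  leading term x_1: subtract (63/80)·h_4 from -7/2x_1 - 4x_2^2 - 5/2x_2 + 3 → -63/20x_2^3 + 145/32x_2^2 + 17/80x_2 - 51/32
  leading term x_2^3: subtract (63/227)·h_5 from -63/20x_2^3 + 145/32x_2^2 + 17/80x_2 - 51/32 → -68/227x_2^2 - 25/227x_2 + 93/227
  leading term x_2^2: no divisor's leading term divides it; move -68/227x_2^2 to the remainder.
  leading term x_2: no divisor's leading term divides it; move -25/227x_2 to the remainder.
  leading term 1: no divisor's leading term divides it; move 93/227 to the remainder.
  remainder -68/227x_2^2 - 25/227x_2 + 93/227 ≠ 0; add h_6 = -68/227x_2^2 - 25/227x_2 + 93/227 to the basis.

S(f_1,h_4): lcm = x_1x_2. S = -7/3x_1 + 9/10x_2^4 - 39/16x_2^3 - 31/40x_2^2 - 49/48x_2 + 1.
  leading term x_1: subtract (21/40)·h_4 from -7/3x_1 + 9/10x_2^4 - 39/16x_2^3 - 31/40x_2^2 - 49/48x_2 + 1 → 9/10x_2^4 - 363/80x_2^3 + 393/80x_2^2 + 63/80x_2 - 33/16
  leading term x_2^4: subtract (-18/227x_2)·h_5 from 9/10x_2^4 - 363/80x_2^3 + 393/80x_2^2 + 63/80x_2 - 33/16 → -7167/2270x_2^3 + 18177/3632x_2^2 + 1953/9080x_2 - 33/16
  leading term x_2^3: subtract (14334/51529)·h_5 from -7167/2270x_2^3 + 18177/3632x_2^2 + 1953/9080x_2 - 33/16 → 8385/51529x_2^2 - 5580/51529x_2 - 2805/51529
  leading term x_2^2: subtract (-8385/15436)·h_6 from 8385/51529x_2^2 - 5580/51529x_2 - 2805/51529 → -2595/15436x_2 + 2595/15436
  leading term x_2: no divisor's leading term divides it; move -2595/15436x_2 to the remainder.
  leading term 1: no divisor's leading term divides it; move 2595/15436 to the remainder.
  remainder -2595/15436x_2 + 2595/15436 ≠ 0; add h_7 = -2595/15436x_2 + 2595/15436 to the basis.

The other S-polynomials (S(f_2,h_4), S(f_3,h_4), S(f_1,h_5), S(f_2,h_5), S(f_3,h_5), S(h_4,h_5), S(f_1,h_6), S(f_2,h_6), S(f_3,h_6), S(h_4,h_6), S(h_5,h_6), S(f_1,h_7), S(f_2,h_7), S(f_3,h_7), S(h_4,h_7), S(h_5,h_7), S(h_6,h_7)) all reduce to 0 modulo the current basis, so we have a Gröbner basis.
Inter-reduce: drop elements whose leading term is divisible by another's, tail-reduce, and make monic.
Reduced Gröbner basis: {x_1 + 1, x_2 - 1}.

Since the basis is lex-ordered, x_2 - 1 is univariate in x_2. Its roots are {1}. Back-substituting each root into the other basis elements fixes the other coordinates.
  x_2 = 1: the earlier basis element becomes x_1 + 1 = 0, giving x_1 = -1 — point (-1, 1).

{(-1, 1)}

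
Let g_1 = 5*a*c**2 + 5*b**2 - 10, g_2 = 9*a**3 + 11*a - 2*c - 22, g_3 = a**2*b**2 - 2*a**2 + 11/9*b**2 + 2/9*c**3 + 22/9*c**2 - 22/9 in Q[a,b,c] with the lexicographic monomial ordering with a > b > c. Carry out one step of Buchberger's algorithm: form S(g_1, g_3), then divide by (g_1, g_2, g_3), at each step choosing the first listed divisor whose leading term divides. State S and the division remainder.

S(g_1, g_3) = 2*a**2*c**2 + a*b**4 - 2*a*b**2 - 11/9*b**2*c**2 - 2/9*c**5 - 22/9*c**4 + 22/9*c**2; remainder on division = a*b**4 - 4*a*b**2 + 4*a - 11/9*b**2*c**2 - 2/9*c**5 - 22/9*c**4 + 22/9*c**2.

lcm(LM(g_1), LM(g_3)) = a**2*b**2*c**2.
S = (lcm/LT(g_1))·g_1 − (lcm/LT(g_3))·g_3 = 2*a**2*c**2 + a*b**4 - 2*a*b**2 - 11/9*b**2*c**2 - 2/9*c**5 - 22/9*c**4 + 22/9*c**2.
Reduce S modulo (g_1, g_2, g_3) in that order:
  leading term a**2*c**2: subtract (2/5*a)·g_1 from 2*a**2*c**2 + a*b**4 - 2*a*b**2 - 11/9*b**2*c**2 - 2/9*c**5 - 22/9*c**4 + 22/9*c**2 → a*b**4 - 4*a*b**2 + 4*a - 11/9*b**2*c**2 - 2/9*c**5 - 22/9*c**4 + 22/9*c**2
  leading term a*b**4: no divisor's leading term divides it; move a*b**4 to the remainder.
  leading term a*b**2: no divisor's leading term divides it; move -4*a*b**2 to the remainder.
  leading term a: no divisor's leading term divides it; move 4*a to the remainder.
  leading term b**2*c**2: no divisor's leading term divides it; move -11/9*b**2*c**2 to the remainder.
  leading term c**5: no divisor's leading term divides it; move -2/9*c**5 to the remainder.
  leading term c**4: no divisor's leading term divides it; move -22/9*c**4 to the remainder.
  leading term c**2: no divisor's leading term divides it; move 22/9*c**2 to the remainder.
The remainder a*b**4 - 4*a*b**2 + 4*a - 11/9*b**2*c**2 - 2/9*c**5 - 22/9*c**4 + 22/9*c**2 is nonzero, so it would be added as the next basis element.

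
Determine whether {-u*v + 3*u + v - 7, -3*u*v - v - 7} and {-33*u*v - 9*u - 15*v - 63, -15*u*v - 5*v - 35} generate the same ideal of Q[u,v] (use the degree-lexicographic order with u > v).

Yes, the ideals are equal.

Since reduced Gröbner bases are canonical representatives of ideals under a given ordering, it suffices to compute and compare them.
Buchberger on the first generating set:
f_1 = -u*v + 3*u + v - 7, LT = u*v.
f_2 = -3*u*v - v - 7, LT = u*v.

S(f_1,f_2): lcm = u*v. S = -3*u - 4/3*v + 14/3.
  reduce S modulo (f_1, f_2):
  remainder -3*u - 4/3*v + 14/3 ≠ 0; add g_3 = -3*u - 4/3*v + 14/3 to the basis.

S(f_1,g_3): lcm = u*v. S = -4/9*v**2 - 3*u + 5/9*v + 7.
  reduce S modulo (f_1, f_2, g_3):
  remainder -4/9*v**2 + 17/9*v + 7/3 ≠ 0; add g_4 = -4/9*v**2 + 17/9*v + 7/3 to the basis.

The other S-polynomials (S(f_2,g_3), S(f_1,g_4), S(f_2,g_4), S(g_3,g_4)) all reduce to 0 modulo the current basis, so we have a Gröbner basis.
Inter-reduce: drop elements whose leading term is divisible by another's, tail-reduce, and make monic.
Reduced Gröbner basis: {v**2 - 17/4*v - 21/4, u + 4/9*v - 14/9}.

Buchberger on the second generating set:
h_1 = -33*u*v - 9*u - 15*v - 63, LT = u*v.
h_2 = -15*u*v - 5*v - 35, LT = u*v.

S(h_1,h_2): lcm = u*v. S = 3/11*u + 4/33*v - 14/33.
  reduce S modulo (h_1, h_2):
  remainder 3/11*u + 4/33*v - 14/33 ≠ 0; add k_3 = 3/11*u + 4/33*v - 14/33 to the basis.

S(h_1,k_3): lcm = u*v. S = -4/9*v**2 + 3/11*u + 199/99*v + 21/11.
  reduce S modulo (h_1, h_2, k_3):
  remainder -4/9*v**2 + 17/9*v + 7/3 ≠ 0; add k_4 = -4/9*v**2 + 17/9*v + 7/3 to the basis.

The other S-polynomials (S(h_2,k_3), S(h_1,k_4), S(h_2,k_4), S(k_3,k_4)) all reduce to 0 modulo the current basis, so we have a Gröbner basis.
Inter-reduce: drop elements whose leading term is divisible by another's, tail-reduce, and make monic.
Reduced Gröbner basis: {v**2 - 17/4*v - 21/4, u + 4/9*v - 14/9}.

Same reduced basis, so the two generating sets span the same ideal.
The same test decides containment: I ⊆ J iff every generator of I reduces to 0 modulo a Gröbner basis of J.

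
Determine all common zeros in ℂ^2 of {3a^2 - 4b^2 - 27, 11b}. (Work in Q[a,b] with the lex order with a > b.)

Compute a lex Gröbner basis by Buchberger's algorithm.
f_1 = 3a^2 - 4b^2 - 27, LT = a^2.
f_2 = 11b, LT = b.

The S-polynomials (S(f_1,f_2)) all reduce to 0 modulo the current basis, so we have a Gröbner basis.
Inter-reduce: drop elements whose leading term is divisible by another's, tail-reduce, and make monic.
Reduced Gröbner basis: {a^2 - 9, b}.

A lex Gröbner basis eliminates variables successively. Here b depends only on b, with roots {0}; lifting each root through the earlier basis elements recovers the full solutions.
  b = 0: the earlier basis element becomes a^2 - 9 = 0, giving a = -3, 3 — points (-3, 0), (3, 0).
Check: every point annihilates each of the original generators.

{(-3, 0), (3, 0)}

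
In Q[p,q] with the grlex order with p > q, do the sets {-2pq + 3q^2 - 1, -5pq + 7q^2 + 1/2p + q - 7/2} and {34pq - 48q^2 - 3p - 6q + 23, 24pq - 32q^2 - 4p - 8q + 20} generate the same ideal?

Two ideals are equal iff their reduced Gröbner bases coincide (the reduced basis is unique for a fixed ordering).
Buchberger on the first generating set:
f_1 = -2pq + 3q^2 - 1, LT = pq.
f_2 = -5pq + 7q^2 + 1/2p + q - 7/2, LT = pq.

S(f_1,f_2): lcm = pq. S = -1/10q^2 + 1/10p + 1/5q - 1/5.
  leading term q^2: no divisor's leading term divides it; move -1/10q^2 to the remainder.
  leading term p: no divisor's leading term divides it; move 1/10p to the remainder.
  leading term q: no divisor's leading term divides it; move 1/5q to the remainder.
  leading term 1: no divisor's leading term divides it; move -1/5 to the remainder.
  remainder -1/10q^2 + 1/10p + 1/5q - 1/5 ≠ 0; add g_3 = -1/10q^2 + 1/10p + 1/5q - 1/5 to the basis.

S(f_1,g_3): lcm = pq^2. S = -3/2q^3 + p^2 + 2pq - 2p + 1/2q.
  leading term q^3: subtract (15q)·g_3 from -3/2q^3 + p^2 + 2pq - 2p + 1/2q → p^2 + 1/2pq - 3q^2 - 2p + 7/2q
  leading term p^2: no divisor's leading term divides it; move p^2 to the remainder.
  leading term pq: subtract (-1/4)·f_1 from 1/2pq - 3q^2 - 2p + 7/2q → -9/4q^2 - 2p + 7/2q - 1/4
  leading term q^2: subtract (45/2)·g_3 from -9/4q^2 - 2p + 7/2q - 1/4 → -17/4p - q + 17/4
  leading term p: no divisor's leading term divides it; move -17/4p to the remainder.
  leading term q: no divisor's leading term divides it; move -q to the remainder.
  leading term 1: no divisor's leading term divides it; move 17/4 to the remainder.
  remainder p^2 - 17/4p - q + 17/4 ≠ 0; add g_4 = p^2 - 17/4p - q + 17/4 to the basis.

S(f_2,g_3): lcm = pq^2. S = -7/5q^3 + p^2 + 19/10pq - 1/5q^2 - 2p + 7/10q.
  leading term q^3: subtract (14q)·g_3 from -7/5q^3 + p^2 + 19/10pq - 1/5q^2 - 2p + 7/10q → p^2 + 1/2pq - 3q^2 - 2p + 7/2q
  leading term p^2: subtract (1)·g_4 from p^2 + 1/2pq - 3q^2 - 2p + 7/2q → 1/2pq - 3q^2 + 9/4p + 9/2q - 17/4
  leading term pq: subtract (-1/4)·f_1 from 1/2pq - 3q^2 + 9/4p + 9/2q - 17/4 → -9/4q^2 + 9/4p + 9/2q - 9/2
  leading term q^2: subtract (45/2)·g_3 from -9/4q^2 + 9/4p + 9/2q - 9/2 → 0
  remainder 0.

S(f_1,g_4): lcm = p^2q. S = -3/2pq^2 + 17/4pq + q^2 + 1/2p - 17/4q.
  leading term pq^2: subtract (3/4q)·f_1 from -3/2pq^2 + 17/4pq + q^2 + 1/2p - 17/4q → -9/4q^3 + 17/4pq + q^2 + 1/2p - 7/2q
  leading term q^3: subtract (45/2q)·g_3 from -9/4q^3 + 17/4pq + q^2 + 1/2p - 7/2q → 2pq - 7/2q^2 + 1/2p + q
  leading term pq: subtract (-1)·f_1 from 2pq - 7/2q^2 + 1/2p + q → -1/2q^2 + 1/2p + q - 1
  leading term q^2: subtract (5)·g_3 from -1/2q^2 + 1/2p + q - 1 → 0
  remainder 0.

S(f_2,g_4): lcm = p^2q. S = -7/5pq^2 - 1/10p^2 + 81/20pq + q^2 + 7/10p - 17/4q.
  leading term pq^2: subtract (7/10q)·f_1 from -7/5pq^2 - 1/10p^2 + 81/20pq + q^2 + 7/10p - 17/4q → -21/10q^3 - 1/10p^2 + 81/20pq + q^2 + 7/10p - 71/20q
  leading term q^3: subtract (21q)·g_3 from -21/10q^3 - 1/10p^2 + 81/20pq + q^2 + 7/10p - 71/20q → -1/10p^2 + 39/20pq - 16/5q^2 + 7/10p + 13/20q
  leading term p^2: subtract (-1/10)·g_4 from -1/10p^2 + 39/20pq - 16/5q^2 + 7/10p + 13/20q → 39/20pq - 16/5q^2 + 11/40p + 11/20q + 17/40
  leading term pq: subtract (-39/40)·f_1 from 39/20pq - 16/5q^2 + 11/40p + 11/20q + 17/40 → -11/40q^2 + 11/40p + 11/20q - 11/20
  leading term q^2: subtract (11/4)·g_3 from -11/40q^2 + 11/40p + 11/20q - 11/20 → 0
  remainder 0.

S(g_3,g_4): leading monomials are coprime, so the S-polynomial reduces to 0 (Buchberger's first criterion).
Every S-polynomial of the final basis reduces to 0, so we have a Gröbner basis.
Inter-reduce: drop elements whose leading term is divisible by another's, tail-reduce, and make monic.
Reduced Gröbner basis: {p^2 - 17/4p - q + 17/4, pq - 3/2p - 3q + 7/2, q^2 - p - 2q + 2}.

Buchberger on the second generating set:
h_1 = 34pq - 48q^2 - 3p - 6q + 23, LT = pq.
h_2 = 24pq - 32q^2 - 4p - 8q + 20, LT = pq.

S(h_1,h_2): lcm = pq. S = -4/51q^2 + 4/51p + 8/51q - 8/51.
  leading term q^2: no divisor's leading term divides it; move -4/51q^2 to the remainder.
  leading term p: no divisor's leading term divides it; move 4/51p to the remainder.
  leading term q: no divisor's leading term divides it; move 8/51q to the remainder.
  leading term 1: no divisor's leading term divides it; move -8/51 to the remainder.
  remainder -4/51q^2 + 4/51p + 8/51q - 8/51 ≠ 0; add k_3 = -4/51q^2 + 4/51p + 8/51q - 8/51 to the basis.

S(h_1,k_3): lcm = pq^2. S = -24/17q^3 + p^2 + 65/34pq - 3/17q^2 - 2p + 23/34q.
  leading term q^3: subtract (18q)·k_3 from -24/17q^3 + p^2 + 65/34pq - 3/17q^2 - 2p + 23/34q → p^2 + 1/2pq - 3q^2 - 2p + 7/2q
  leading term p^2: no divisor's leading term divides it; move p^2 to the remainder.
  leading term pq: subtract (1/68)·h_1 from 1/2pq - 3q^2 - 2p + 7/2q → -39/17q^2 - 133/68p + 61/17q - 23/68
  leading term q^2: subtract (117/4)·k_3 from -39/17q^2 - 133/68p + 61/17q - 23/68 → -17/4p - q + 17/4
  leading term p: no divisor's leading term divides it; move -17/4p to the remainder.
  leading term q: no divisor's leading term divides it; move -q to the remainder.
  leading term 1: no divisor's leading term divides it; move 17/4 to the remainder.
  remainder p^2 - 17/4p - q + 17/4 ≠ 0; add k_4 = p^2 - 17/4p - q + 17/4 to the basis.

S(h_2,k_3): lcm = pq^2. S = -4/3q^3 + p^2 + 11/6pq - 1/3q^2 - 2p + 5/6q.
  leading term q^3: subtract (17q)·k_3 from -4/3q^3 + p^2 + 11/6pq - 1/3q^2 - 2p + 5/6q → p^2 + 1/2pq - 3q^2 - 2p + 7/2q
  leading term p^2: subtract (1)·k_4 from p^2 + 1/2pq - 3q^2 - 2p + 7/2q → 1/2pq - 3q^2 + 9/4p + 9/2q - 17/4
  leading term pq: subtract (1/68)·h_1 from 1/2pq - 3q^2 + 9/4p + 9/2q - 17/4 → -39/17q^2 + 39/17p + 78/17q - 78/17
  leading term q^2: subtract (117/4)·k_3 from -39/17q^2 + 39/17p + 78/17q - 78/17 → 0
  remainder 0.

S(h_1,k_4): lcm = p^2q. S = -24/17pq^2 - 3/34p^2 + 277/68pq + q^2 + 23/34p - 17/4q.
  leading term pq^2: subtract (-12/289q)·h_1 from -24/17pq^2 - 3/34p^2 + 277/68pq + q^2 + 23/34p - 17/4q → -576/289q^3 - 3/34p^2 + 4565/1156pq + 217/289q^2 + 23/34p - 3809/1156q
  leading term q^3: subtract (432/17q)·k_3 from -576/289q^3 - 3/34p^2 + 4565/1156pq + 217/289q^2 + 23/34p - 3809/1156q → -3/34p^2 + 133/68pq - 55/17q^2 + 23/34p + 47/68q
  leading term p^2: subtract (-3/34)·k_4 from -3/34p^2 + 133/68pq - 55/17q^2 + 23/34p + 47/68q → 133/68pq - 55/17q^2 + 41/136p + 41/68q + 3/8
  leading term pq: subtract (133/2312)·h_1 from 133/68pq - 55/17q^2 + 41/136p + 41/68q + 3/8 → -137/289q^2 + 137/289p + 274/289q - 274/289
  leading term q^2: subtract (411/68)·k_3 from -137/289q^2 + 137/289p + 274/289q - 274/289 → 0
  remainder 0.

S(h_2,k_4): lcm = p^2q. S = -4/3pq^2 - 1/6p^2 + 47/12pq + q^2 + 5/6p - 17/4q.
  leading term pq^2: subtract (-2/51q)·h_1 from -4/3pq^2 - 1/6p^2 + 47/12pq + q^2 + 5/6p - 17/4q → -32/17q^3 - 1/6p^2 + 775/204pq + 13/17q^2 + 5/6p - 683/204q
  leading term q^3: subtract (24q)·k_3 from -32/17q^3 - 1/6p^2 + 775/204pq + 13/17q^2 + 5/6p - 683/204q → -1/6p^2 + 23/12pq - 3q^2 + 5/6p + 5/12q
  leading term p^2: subtract (-1/6)·k_4 from -1/6p^2 + 23/12pq - 3q^2 + 5/6p + 5/12q → 23/12pq - 3q^2 + 1/8p + 1/4q + 17/24
  leading term pq: subtract (23/408)·h_1 from 23/12pq - 3q^2 + 1/8p + 1/4q + 17/24 → -5/17q^2 + 5/17p + 10/17q - 10/17
  leading term q^2: subtract (15/4)·k_3 from -5/17q^2 + 5/17p + 10/17q - 10/17 → 0
  remainder 0.

S(k_3,k_4): leading monomials are coprime, so the S-polynomial reduces to 0 (Buchberger's first criterion).
Every S-polynomial of the final basis reduces to 0, so we have a Gröbner basis.
Inter-reduce: drop elements whose leading term is divisible by another's, tail-reduce, and make monic.
Reduced Gröbner basis: {p^2 - 17/4p - q + 17/4, pq - 3/2p - 3q + 7/2, q^2 - p - 2q + 2}.

Same reduced basis, so the two generating sets span the same ideal.

Yes, the ideals are equal.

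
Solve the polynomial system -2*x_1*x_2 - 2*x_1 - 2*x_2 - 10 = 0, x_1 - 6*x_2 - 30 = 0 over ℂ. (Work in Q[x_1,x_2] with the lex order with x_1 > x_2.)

Compute a lex Gröbner basis by Buchberger's algorithm.
f_1 = -2*x_1*x_2 - 2*x_1 - 2*x_2 - 10, LT = x_1*x_2.
f_2 = x_1 - 6*x_2 - 30, LT = x_1.

S(f_1,f_2): lcm = x_1*x_2. S = x_1 + 6*x_2**2 + 31*x_2 + 5.
  leading term x_1: subtract (1)·f_2 from x_1 + 6*x_2**2 + 31*x_2 + 5 → 6*x_2**2 + 37*x_2 + 35
  leading term x_2**2: no divisor's leading term divides it; move 6*x_2**2 to the remainder.
  leading term x_2: no divisor's leading term divides it; move 37*x_2 to the remainder.
  leading term 1: no divisor's leading term divides it; move 35 to the remainder.
  remainder 6*x_2**2 + 37*x_2 + 35 ≠ 0; add h_3 = 6*x_2**2 + 37*x_2 + 35 to the basis.

The other S-polynomials (S(f_1,h_3), S(f_2,h_3)) all reduce to 0 modulo the current basis, so we have a Gröbner basis.
Inter-reduce: drop elements whose leading term is divisible by another's, tail-reduce, and make monic.
Reduced Gröbner basis: {x_1 - 6*x_2 - 30, x_2**2 + 37/6*x_2 + 35/6}.

From the last basis element, x_2**2 + 37/6*x_2 + 35/6 = 0, so x_2 takes values in {-5, -7/6}. Each choice, substituted upward through the basis, yields the corresponding point(s) of the solution set.
  x_2 = -5: the earlier basis element becomes x_1 = 0, giving x_1 = 0 — point (0, -5).
  x_2 = -7/6: the earlier basis element becomes x_1 - 23 = 0, giving x_1 = 23 — point (23, -7/6).
Substituting each solution back into the original system confirms all equations vanish.

{(0, -5), (23, -7/6)}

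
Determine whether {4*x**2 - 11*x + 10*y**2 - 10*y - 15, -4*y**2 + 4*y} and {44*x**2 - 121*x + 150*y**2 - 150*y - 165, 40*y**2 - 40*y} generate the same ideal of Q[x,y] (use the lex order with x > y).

For a fixed monomial order, each ideal has a unique reduced Gröbner basis; comparing bases decides equality.
Buchberger on the first generating set:
f_1 = 4*x**2 - 11*x + 10*y**2 - 10*y - 15, LT = x**2.
f_2 = -4*y**2 + 4*y, LT = y**2.

The S-polynomials (S(f_1,f_2)) all reduce to 0 modulo the current basis, so we have a Gröbner basis.
Inter-reduce: drop elements whose leading term is divisible by another's, tail-reduce, and make monic.
Reduced Gröbner basis: {x**2 - 11/4*x - 15/4, y**2 - y}.

Buchberger on the second generating set:
h_1 = 44*x**2 - 121*x + 150*y**2 - 150*y - 165, LT = x**2.
h_2 = 40*y**2 - 40*y, LT = y**2.

The S-polynomials (S(h_1,h_2)) all reduce to 0 modulo the current basis, so we have a Gröbner basis.
Inter-reduce: drop elements whose leading term is divisible by another's, tail-reduce, and make monic.
Reduced Gröbner basis: {x**2 - 11/4*x - 15/4, y**2 - y}.

The two bases agree; hence the ideals are identical.

Yes, the ideals are equal.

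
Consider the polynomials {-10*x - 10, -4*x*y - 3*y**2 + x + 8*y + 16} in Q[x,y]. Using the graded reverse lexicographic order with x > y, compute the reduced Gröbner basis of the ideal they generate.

f_1 = -10*x - 10, LT = x.
f_2 = -4*x*y - 3*y**2 + x + 8*y + 16, LT = x*y.

S(f_1,f_2): lcm = x*y. S = -3/4*y**2 + 1/4*x + 3*y + 4.
  leading term y**2: no divisor's leading term divides it; move -3/4*y**2 to the remainder.
  leading term x: subtract (-1/40)·f_1 from 1/4*x + 3*y + 4 → 3*y + 15/4
  leading term y: no divisor's leading term divides it; move 3*y to the remainder.
  leading term 1: no divisor's leading term divides it; move 15/4 to the remainder.
  remainder -3/4*y**2 + 3*y + 15/4 ≠ 0; add g_3 = -3/4*y**2 + 3*y + 15/4 to the basis.

The other S-polynomials (S(f_1,g_3), S(f_2,g_3)) all reduce to 0 modulo the current basis, so we have a Gröbner basis.
Inter-reduce: drop elements whose leading term is divisible by another's, tail-reduce, and make monic.

G = {y**2 - 4*y - 5, x + 1}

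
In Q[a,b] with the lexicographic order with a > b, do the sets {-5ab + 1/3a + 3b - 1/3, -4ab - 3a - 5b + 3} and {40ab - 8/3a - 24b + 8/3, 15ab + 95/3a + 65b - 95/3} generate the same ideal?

Yes, the ideals are equal.

Equality of ideals is decidable: compute both reduced Gröbner bases (unique for the ordering) and check whether they agree.
Buchberger on the first generating set:
f_1 = -5ab + 1/3a + 3b - 1/3, LT = ab.
f_2 = -4ab - 3a - 5b + 3, LT = ab.

S(f_1,f_2): lcm = ab. S = -49/60a - 37/20b + 49/60.
  reduce S modulo (f_1, f_2):
  remainder -49/60a - 37/20b + 49/60 ≠ 0; add g_3 = -49/60a - 37/20b + 49/60 to the basis.

S(f_1,g_3): lcm = ab. S = -1/15a - 111/49b^2 + 2/5b + 1/15.
  reduce S modulo (f_1, f_2, g_3):
  remainder -111/49b^2 + 27/49b ≠ 0; add g_4 = -111/49b^2 + 27/49b to the basis.

The other S-polynomials (S(f_2,g_3), S(f_1,g_4), S(f_2,g_4), S(g_3,g_4)) all reduce to 0 modulo the current basis, so we have a Gröbner basis.
Inter-reduce: drop elements whose leading term is divisible by another's, tail-reduce, and make monic.
Reduced Gröbner basis: {a + 111/49b - 1, b^2 - 9/37b}.

Buchberger on the second generating set:
h_1 = 40ab - 8/3a - 24b + 8/3, LT = ab.
h_2 = 15ab + 95/3a + 65b - 95/3, LT = ab.

S(h_1,h_2): lcm = ab. S = -98/45a - 74/15b + 98/45.
  reduce S modulo (h_1, h_2):
  remainder -98/45a - 74/15b + 98/45 ≠ 0; add k_3 = -98/45a - 74/15b + 98/45 to the basis.

S(h_1,k_3): lcm = ab. S = -1/15a - 111/49b^2 + 2/5b + 1/15.
  reduce S modulo (h_1, h_2, k_3):
  remainder -111/49b^2 + 27/49b ≠ 0; add k_4 = -111/49b^2 + 27/49b to the basis.

The other S-polynomials (S(h_2,k_3), S(h_1,k_4), S(h_2,k_4), S(k_3,k_4)) all reduce to 0 modulo the current basis, so we have a Gröbner basis.
Inter-reduce: drop elements whose leading term is divisible by another's, tail-reduce, and make monic.
Reduced Gröbner basis: {a + 111/49b - 1, b^2 - 9/37b}.

Same reduced basis, so the two generating sets span the same ideal.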